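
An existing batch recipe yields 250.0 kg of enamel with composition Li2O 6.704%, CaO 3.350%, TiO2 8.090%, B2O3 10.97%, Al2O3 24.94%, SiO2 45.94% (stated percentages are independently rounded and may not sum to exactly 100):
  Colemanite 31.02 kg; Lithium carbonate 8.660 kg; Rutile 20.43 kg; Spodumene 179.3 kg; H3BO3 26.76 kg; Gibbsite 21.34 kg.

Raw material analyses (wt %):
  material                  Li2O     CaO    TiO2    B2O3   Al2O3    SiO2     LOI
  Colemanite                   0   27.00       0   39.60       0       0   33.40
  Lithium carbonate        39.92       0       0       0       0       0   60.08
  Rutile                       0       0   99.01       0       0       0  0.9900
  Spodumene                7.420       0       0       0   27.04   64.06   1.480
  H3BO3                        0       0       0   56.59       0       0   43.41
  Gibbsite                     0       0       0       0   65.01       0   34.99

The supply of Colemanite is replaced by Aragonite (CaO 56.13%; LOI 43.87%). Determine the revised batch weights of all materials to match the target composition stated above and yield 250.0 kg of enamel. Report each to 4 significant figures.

The working math holds exact precision through the solve; values along the way appear (rounded to four significant figures) between the steps; every reported figure is rounded a single time — derived quantities, which include yield, totals, LOI, net glass mass, the six compositions, are recomputed in full precision, as given in the problem or the answer, from the weighed amounts for 250.0 kg of glass.
Target masses of each oxide per 250.0 kg enamel:
  Li2O: 6.704% × 250.0 = 16.76 kg
  CaO: 3.350% × 250.0 = 8.375 kg
  TiO2: 8.090% × 250.0 = 20.23 kg
  B2O3: 10.97% × 250.0 = 27.42 kg
  Al2O3: 24.94% × 250.0 = 62.35 kg
  SiO2: 45.94% × 250.0 = 114.8 kg
Oxide-by-oxide audit with the batch weights as given, on the stated basis (target by target, the sums agree net of answer rounding effects):
  Li2O: 8.660·0.3992 + 179.3·0.07420 = 16.76 kg (target 16.76 kg)
  CaO: 14.92·0.5613 = 8.375 kg (target 8.375 kg)
  TiO2: 20.43·0.9901 = 20.23 kg (target 20.23 kg)
  B2O3: 48.46·0.5659 = 27.42 kg (target 27.42 kg)
  Al2O3: 179.3·0.2704 + 21.34·0.6501 = 62.36 kg (target 62.35 kg)
  SiO2: 179.3·0.6406 = 114.9 kg (target 114.8 kg)
Consistency of the glass mass: batch Σ − ignition loss = 250.0 kg (per-oxide target masses sum to 250.0 kg; with the basis standing at 250.0 kg — any gap is answer rounding).
Whole-batch sum: Σ batch = 293.1 kg; Σ batch·LOI gives LOI loss = 43.11 kg; yield: glass divided by total = 85.29%.

Revised batch per 250.0 kg enamel:
  Aragonite: 14.92 kg
  Lithium carbonate: 8.660 kg
  Rutile: 20.43 kg
  Spodumene: 179.3 kg
  H3BO3: 48.46 kg
  Gibbsite: 21.34 kg
Total batch = 293.1 kg; LOI loss = 43.11 kg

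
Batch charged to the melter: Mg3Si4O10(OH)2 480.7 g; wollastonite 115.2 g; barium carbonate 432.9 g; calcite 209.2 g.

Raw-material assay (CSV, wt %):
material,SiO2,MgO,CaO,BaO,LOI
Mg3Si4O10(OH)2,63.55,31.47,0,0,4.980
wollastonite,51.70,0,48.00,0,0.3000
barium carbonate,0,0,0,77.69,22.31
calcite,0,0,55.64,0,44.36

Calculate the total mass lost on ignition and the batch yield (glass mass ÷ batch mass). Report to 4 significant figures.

LOI loss = 213.7 g; glass = 1024 g; yield = 82.74%

All internal work carries exact precision in all steps; mid-chain values are displayed, rounded to 4 significant digits, as written. Every reported result takes a single rounding; the derived quantities, which include net glass mass, ignition loss, four oxide percentages, the yield, totals, are rebuilt at exact precision, as written in the question or the answer, starting from the weights for 1024 g of glass.
Loss on ignition, line by line:
  Mg3Si4O10(OH)2: 480.7 × 0.04980 = 23.94 g
  wollastonite: 115.2 × 0.003000 = 0.3456 g
  barium carbonate: 432.9 × 0.2231 = 96.58 g
  calcite: 209.2 × 0.4436 = 92.80 g
Total LOI = 213.7 g
Glass = batch − LOI = 1238 − 213.7 = 1024 g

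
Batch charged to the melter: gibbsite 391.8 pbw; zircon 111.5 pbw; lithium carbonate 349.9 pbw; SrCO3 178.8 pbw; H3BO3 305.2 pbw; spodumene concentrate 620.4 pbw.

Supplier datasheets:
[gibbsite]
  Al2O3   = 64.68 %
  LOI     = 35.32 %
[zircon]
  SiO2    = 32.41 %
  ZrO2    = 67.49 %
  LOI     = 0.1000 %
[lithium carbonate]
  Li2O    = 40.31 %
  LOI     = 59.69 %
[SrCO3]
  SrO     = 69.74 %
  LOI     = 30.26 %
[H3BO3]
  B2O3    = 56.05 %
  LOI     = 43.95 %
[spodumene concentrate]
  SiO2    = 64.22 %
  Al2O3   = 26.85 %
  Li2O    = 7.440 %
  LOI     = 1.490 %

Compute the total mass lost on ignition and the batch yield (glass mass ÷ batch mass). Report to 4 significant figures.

Values along the way are printed, rounded to 4 significant digits, across the worked steps; all arithmetic holds full precision in every operation — every reported number is rounded exactly once. All derived quantities are rebuilt starting from the weights at 1413 pbw of glass in full precision (ignition loss, the yield, six oxide percentages, net glass mass, the totals), exactly as printed in question or answer.
Each material's LOI contribution:
  gibbsite: 391.8 × 0.3532 = 138.4 pbw
  zircon: 111.5 × 0.001000 = 0.1115 pbw
  lithium carbonate: 349.9 × 0.5969 = 208.9 pbw
  SrCO3: 178.8 × 0.3026 = 54.10 pbw
  H3BO3: 305.2 × 0.4395 = 134.1 pbw
  spodumene concentrate: 620.4 × 0.01490 = 9.244 pbw
Total LOI = 544.8 pbw
Glass = batch − LOI = 1958 − 544.8 = 1413 pbw

LOI loss = 544.8 pbw; glass = 1413 pbw; yield = 72.17%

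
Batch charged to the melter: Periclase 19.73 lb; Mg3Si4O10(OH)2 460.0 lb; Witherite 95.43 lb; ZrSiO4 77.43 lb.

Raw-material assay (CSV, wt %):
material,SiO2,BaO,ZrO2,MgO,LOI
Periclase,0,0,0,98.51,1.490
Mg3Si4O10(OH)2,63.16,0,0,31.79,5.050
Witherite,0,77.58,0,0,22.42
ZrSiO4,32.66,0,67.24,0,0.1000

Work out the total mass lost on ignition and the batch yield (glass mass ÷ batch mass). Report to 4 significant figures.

In-progress results are printed with 4-significant-figure rounding between the steps. Each numeric step holds exact precision in every operation; each reported value includes exactly one rounding; derived quantities (four oxide percentages, net glass mass, ignition loss, yield, the totals) are rebuilt in full float precision using the weight values for 607.6 lb of glass as written in question or answer.
LOI of each material in turn:
  Periclase: 19.73 × 0.01490 = 0.2940 lb
  Mg3Si4O10(OH)2: 460.0 × 0.05050 = 23.23 lb
  Witherite: 95.43 × 0.2242 = 21.40 lb
  ZrSiO4: 77.43 × 0.001000 = 0.07743 lb
Total LOI = 45.00 lb
Glass = batch − LOI = 652.6 − 45.00 = 607.6 lb

LOI loss = 45.00 lb; glass = 607.6 lb; yield = 93.10%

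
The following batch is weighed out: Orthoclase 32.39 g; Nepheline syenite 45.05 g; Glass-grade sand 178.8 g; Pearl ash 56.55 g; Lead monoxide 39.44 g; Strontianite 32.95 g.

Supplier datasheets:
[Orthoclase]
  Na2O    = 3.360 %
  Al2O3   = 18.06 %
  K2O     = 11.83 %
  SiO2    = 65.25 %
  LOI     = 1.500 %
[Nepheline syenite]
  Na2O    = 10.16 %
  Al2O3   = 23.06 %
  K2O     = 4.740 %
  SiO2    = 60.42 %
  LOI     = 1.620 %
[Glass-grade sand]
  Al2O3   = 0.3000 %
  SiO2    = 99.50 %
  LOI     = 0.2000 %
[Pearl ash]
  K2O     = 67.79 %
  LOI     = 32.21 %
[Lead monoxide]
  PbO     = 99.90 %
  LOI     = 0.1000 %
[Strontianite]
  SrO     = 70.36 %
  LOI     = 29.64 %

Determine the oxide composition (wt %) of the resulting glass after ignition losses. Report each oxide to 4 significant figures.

Glass mass = 355.6 g (batch 385.2 − LOI 29.59).
Composition: PbO 11.08%, Na2O 1.593%, Al2O3 4.717%, K2O 12.46%, SrO 6.520%, SiO2 63.63%

Values along the way are printed, rounded to four significant digits, alongside each step. Full precision is maintained from start to finish; a single rounding completes every reported result. All derived quantities, including LOI, glass mass, yield, the six compositions, the totals, are re-derived from the batch weights for 355.6 g of glass in full precision, as they appear in the problem or the answer.
Per-oxide mass from batch:
  PbO: 39.44·0.9990 = 39.40 g
  Na2O: 32.39·0.03360 + 45.05·0.1016 = 5.665 g
  Al2O3: 32.39·0.1806 + 45.05·0.2306 + 178.8·0.003000 = 16.77 g
  K2O: 32.39·0.1183 + 45.05·0.04740 + 56.55·0.6779 = 44.30 g
  SrO: 32.95·0.7036 = 23.18 g
  SiO2: 32.39·0.6525 + 45.05·0.6042 + 178.8·0.9950 = 226.3 g
LOI: 32.39·0.01500 + 45.05·0.01620 + 178.8·0.002000 + 56.55·0.3221 + 39.44·0.001000 + 32.95·0.2964 = 29.59 g
Glass mass = batch − LOI = 385.2 − 29.59 = 355.6 g (the oxide masses sum to this)
each wt % is 100 × oxide ÷ glass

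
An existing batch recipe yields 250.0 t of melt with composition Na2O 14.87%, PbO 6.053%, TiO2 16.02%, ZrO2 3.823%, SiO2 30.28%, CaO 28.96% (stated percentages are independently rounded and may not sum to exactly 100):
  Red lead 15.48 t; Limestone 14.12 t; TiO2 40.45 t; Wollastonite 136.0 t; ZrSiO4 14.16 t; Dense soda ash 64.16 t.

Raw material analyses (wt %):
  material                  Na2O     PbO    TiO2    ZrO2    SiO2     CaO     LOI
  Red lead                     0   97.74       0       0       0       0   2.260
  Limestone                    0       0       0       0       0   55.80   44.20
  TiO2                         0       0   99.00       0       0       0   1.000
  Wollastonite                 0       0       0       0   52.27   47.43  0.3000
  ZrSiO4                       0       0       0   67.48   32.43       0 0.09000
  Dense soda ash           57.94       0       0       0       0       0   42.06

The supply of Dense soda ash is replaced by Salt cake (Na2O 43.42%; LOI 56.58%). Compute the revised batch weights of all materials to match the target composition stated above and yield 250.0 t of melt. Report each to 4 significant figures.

The working math holds full float precision in all steps — intermediates are displayed (rounded to four significant digits) across the worked steps — every reported result receives exactly one rounding — derived quantities are computed from the batch weights at 250.0 t of glass in full float precision (the six compositions, glass mass, LOI, the totals, yield) as set out in question or answer.
Oxide mass targets, per 250.0 t melt:
  Na2O: 14.87% × 250.0 = 37.17 t
  PbO: 6.053% × 250.0 = 15.13 t
  TiO2: 16.02% × 250.0 = 40.05 t
  ZrO2: 3.823% × 250.0 = 9.558 t
  SiO2: 30.28% × 250.0 = 75.70 t
  CaO: 28.96% × 250.0 = 72.40 t
Oxide-by-oxide audit applying the batch weights above, versus the basis set out (each sum matches its target mass up to rounding of the answer):
  Na2O: 85.62·0.4342 = 37.18 t (target 37.17 t)
  PbO: 15.48·0.9774 = 15.13 t (target 15.13 t)
  TiO2: 40.45·0.9900 = 40.05 t (target 40.05 t)
  ZrO2: 14.16·0.6748 = 9.555 t (target 9.558 t)
  SiO2: 136.0·0.5227 + 14.16·0.3243 = 75.68 t (target 75.70 t)
  CaO: 14.12·0.5580 + 136.0·0.4743 = 72.38 t (target 72.40 t)
Glass-mass closure: batch total minus LOI = 250.0 t (per-oxide target masses sum to 250.0 t; with the basis standing at 250.0 t — gaps are rounding artifacts).
Total batch = Σ batch = 305.8 t; LOI removed, Σ of batch·LOI: 55.86 t; the yield ratio, glass ÷ batch: 81.73%.

Revised batch per 250.0 t melt:
  Red lead: 15.48 t
  Limestone: 14.12 t
  TiO2: 40.45 t
  Wollastonite: 136.0 t
  ZrSiO4: 14.16 t
  Salt cake: 85.62 t
Total batch = 305.8 t; LOI loss = 55.86 t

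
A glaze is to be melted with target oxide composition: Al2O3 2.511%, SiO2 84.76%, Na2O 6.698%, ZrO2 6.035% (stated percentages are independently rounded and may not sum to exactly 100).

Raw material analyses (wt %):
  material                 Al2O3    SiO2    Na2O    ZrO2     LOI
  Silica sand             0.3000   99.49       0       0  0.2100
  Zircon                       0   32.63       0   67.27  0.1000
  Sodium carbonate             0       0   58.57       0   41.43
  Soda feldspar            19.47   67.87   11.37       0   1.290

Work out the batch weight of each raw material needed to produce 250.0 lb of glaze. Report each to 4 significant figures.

Batch per 250.0 lb glaze:
  Silica sand: 185.6 lb
  Zircon: 22.43 lb
  Sodium carbonate: 22.89 lb
  Soda feldspar: 29.38 lb
Total batch = 260.3 lb; LOI loss = 10.27 lb; yield = 96.05%

Intermediates are printed (rounded to four significant digits) at each printed step — full precision is held at each step — every reported figure takes exactly one rounding; the derived quantities (yield, four oxide percentages, ignition loss, net glass mass, totals) are re-derived in full float precision starting from the weights per 250.0 lb of glass, exactly as shown in problem or answer.
Per-oxide target masses for 250.0 lb glaze:
  Al2O3: 2.511% × 250.0 = 6.278 lb
  SiO2: 84.76% × 250.0 = 211.9 lb
  Na2O: 6.698% × 250.0 = 16.74 lb
  ZrO2: 6.035% × 250.0 = 15.09 lb
Per-oxide balance check given the weights on record, at the basis given (every target is met by its sum modulo rounding of the values):
  Al2O3: 185.6·0.003000 + 29.38·0.1947 = 6.277 lb (target 6.278 lb)
  SiO2: 185.6·0.9949 + 22.43·0.3263 + 29.38·0.6787 = 211.9 lb (target 211.9 lb)
  Na2O: 22.89·0.5857 + 29.38·0.1137 = 16.75 lb (target 16.74 lb)
  ZrO2: 22.43·0.6727 = 15.09 lb (target 15.09 lb)
Auditing the glass mass value: whole batch net of LOI = 250.0 lb (per-oxide target masses sum to 250.0 lb; with the basis standing at 250.0 lb — deltas are rounding alone).
Summing the batch: Σ batch = 260.3 lb; ignition loss, Σ(batch × LOI) = 10.27 lb; yield, glass over the total, = 96.05%.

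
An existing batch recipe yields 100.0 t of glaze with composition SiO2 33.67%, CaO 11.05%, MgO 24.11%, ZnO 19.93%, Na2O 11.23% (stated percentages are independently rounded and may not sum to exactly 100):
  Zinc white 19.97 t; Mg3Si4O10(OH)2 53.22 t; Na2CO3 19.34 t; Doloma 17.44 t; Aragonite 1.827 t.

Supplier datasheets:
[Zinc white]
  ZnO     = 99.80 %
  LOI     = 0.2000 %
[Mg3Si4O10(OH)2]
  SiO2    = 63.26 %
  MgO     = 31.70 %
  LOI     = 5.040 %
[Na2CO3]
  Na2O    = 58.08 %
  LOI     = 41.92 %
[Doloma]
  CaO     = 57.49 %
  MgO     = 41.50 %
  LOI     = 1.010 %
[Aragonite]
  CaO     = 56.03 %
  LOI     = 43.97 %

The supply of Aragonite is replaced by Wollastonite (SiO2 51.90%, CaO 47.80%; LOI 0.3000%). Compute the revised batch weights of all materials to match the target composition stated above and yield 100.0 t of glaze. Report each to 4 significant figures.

Revised batch per 100.0 t glaze:
  Zinc white: 19.97 t
  Mg3Si4O10(OH)2: 52.22 t
  Na2CO3: 19.34 t
  Doloma: 18.21 t
  Wollastonite: 1.221 t
Total batch = 111.0 t; LOI loss = 10.97 t

In-progress results appear (rounded to four significant figures) across the worked steps. The working math carries full float precision through the solve — each reported figure takes just one rounding; derived quantities are re-derived at full float precision (the totals, five oxide percentages, net glass mass, ignition loss, yield) from the batch weights per 100.0 t of glass, as set out in the problem or answer text.
Oxide mass targets, per 100.0 t glaze:
  SiO2: 33.67% × 100.0 = 33.67 t
  CaO: 11.05% × 100.0 = 11.05 t
  MgO: 24.11% × 100.0 = 24.11 t
  ZnO: 19.93% × 100.0 = 19.93 t
  Na2O: 11.23% × 100.0 = 11.23 t
A balance pass over the oxides, working from each reported weight, per the basis as stated (oxide sums agree with the targets up to rounding of the answer):
  SiO2: 52.22·0.6326 + 1.221·0.5190 = 33.67 t (target 33.67 t)
  CaO: 18.21·0.5749 + 1.221·0.4780 = 11.05 t (target 11.05 t)
  MgO: 52.22·0.3170 + 18.21·0.4150 = 24.11 t (target 24.11 t)
  ZnO: 19.97·0.9980 = 19.93 t (target 19.93 t)
  Na2O: 19.34·0.5808 = 11.23 t (target 11.23 t)
Mass balance on the glass: total charge less LOI = 99.99 t (summing oxide targets gives 99.99 t; the stated basis being 100.0 t — gaps are rounding artifacts).
Batch grand total — Σ batch = 111.0 t; Σ batch·LOI gives LOI loss = 10.97 t; glass ÷ batch gives a yield of 90.12%.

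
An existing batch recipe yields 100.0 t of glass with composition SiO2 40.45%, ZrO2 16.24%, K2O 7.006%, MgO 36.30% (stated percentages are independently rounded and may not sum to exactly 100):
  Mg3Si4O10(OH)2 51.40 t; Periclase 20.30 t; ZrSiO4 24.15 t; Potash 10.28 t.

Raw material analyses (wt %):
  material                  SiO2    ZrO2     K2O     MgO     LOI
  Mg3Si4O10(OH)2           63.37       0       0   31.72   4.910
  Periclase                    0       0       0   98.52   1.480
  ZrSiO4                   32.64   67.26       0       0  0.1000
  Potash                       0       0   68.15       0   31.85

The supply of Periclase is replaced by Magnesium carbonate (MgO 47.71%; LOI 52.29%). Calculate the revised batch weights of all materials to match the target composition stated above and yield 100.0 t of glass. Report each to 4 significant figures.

The intermediate values are displayed, with 4-significant-digit rounding, at each printed step; the whole derivation runs at full precision through every step; each reported number is rounded once only — all derived quantities are rebuilt from the batch weights on 100.0 t of glass in full precision (four oxide percentages, the yield, the totals, LOI, net glass mass), as set out in the problem or the answer.
Oxide-by-oxide targets in 100.0 t glass:
  SiO2: 40.45% × 100.0 = 40.45 t
  ZrO2: 16.24% × 100.0 = 16.24 t
  K2O: 7.006% × 100.0 = 7.006 t
  MgO: 36.30% × 100.0 = 36.30 t
Checking each oxide sum on the weights just shown, relative to the basis at hand (delivered sums recover each target modulo rounding of the values):
  SiO2: 51.40·0.6337 + 24.15·0.3264 = 40.45 t (target 40.45 t)
  ZrO2: 24.15·0.6726 = 16.24 t (target 16.24 t)
  K2O: 10.28·0.6815 = 7.006 t (target 7.006 t)
  MgO: 51.40·0.3172 + 41.91·0.4771 = 36.30 t (target 36.30 t)
Auditing the glass mass value: total batch − LOI = 100.0 t (the targets, summed, come to 100.0 t; with the basis standing at 100.0 t — a pure rounding effect).
Batch total: Σ batch = 127.7 t; ignition loss, Σ(batch × LOI) = 27.74 t; the yield ratio, glass ÷ batch: 78.29%.

Revised batch per 100.0 t glass:
  Mg3Si4O10(OH)2: 51.40 t
  Magnesium carbonate: 41.91 t
  ZrSiO4: 24.15 t
  Potash: 10.28 t
Total batch = 127.7 t; LOI loss = 27.74 t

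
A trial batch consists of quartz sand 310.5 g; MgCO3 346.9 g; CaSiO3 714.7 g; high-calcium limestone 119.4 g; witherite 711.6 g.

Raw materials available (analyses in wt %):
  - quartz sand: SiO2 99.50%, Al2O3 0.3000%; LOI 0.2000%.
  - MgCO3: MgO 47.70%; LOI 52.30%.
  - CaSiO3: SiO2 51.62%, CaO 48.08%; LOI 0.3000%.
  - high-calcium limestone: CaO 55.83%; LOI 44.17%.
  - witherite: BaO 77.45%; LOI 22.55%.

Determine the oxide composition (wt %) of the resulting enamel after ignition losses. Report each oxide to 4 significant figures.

Glass mass = 1806 g (batch 2203 − LOI 397.4).
Composition: SiO2 37.54%, Al2O3 0.05159%, MgO 9.164%, BaO 30.52%, CaO 22.72%

Intermediates appear rounded to 4 significant figures in the printout. All internal work carries exact precision at all times. Each reported number is rounded only once. All derived quantities are re-derived at full precision (the yield, ignition loss, the five compositions, the totals, net glass mass) from the weighed amounts on 1806 g of glass, as set out in the question or the answer.
Oxide masses out of the charge:
  SiO2: 310.5·0.9950 + 714.7·0.5162 = 677.9 g
  Al2O3: 310.5·0.003000 = 0.9315 g
  MgO: 346.9·0.4770 = 165.5 g
  BaO: 711.6·0.7745 = 551.1 g
  CaO: 714.7·0.4808 + 119.4·0.5583 = 410.3 g
LOI: 310.5·0.002000 + 346.9·0.5230 + 714.7·0.003000 + 119.4·0.4417 + 711.6·0.2255 = 397.4 g
Glass mass = batch − LOI = 2203 − 397.4 = 1806 g (the oxide masses sum to this)
percent share: oxide ÷ glass, ×100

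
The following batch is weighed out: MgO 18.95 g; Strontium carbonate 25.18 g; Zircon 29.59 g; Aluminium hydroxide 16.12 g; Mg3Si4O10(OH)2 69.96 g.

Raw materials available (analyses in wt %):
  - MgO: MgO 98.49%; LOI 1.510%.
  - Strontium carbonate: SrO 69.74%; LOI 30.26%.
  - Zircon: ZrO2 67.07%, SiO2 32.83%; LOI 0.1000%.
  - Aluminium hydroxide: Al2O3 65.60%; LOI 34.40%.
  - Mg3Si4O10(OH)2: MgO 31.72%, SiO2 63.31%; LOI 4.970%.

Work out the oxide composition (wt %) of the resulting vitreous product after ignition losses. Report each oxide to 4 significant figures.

Glass mass = 142.8 g (batch 159.8 − LOI 16.96).
Composition: ZrO2 13.89%, Al2O3 7.403%, MgO 28.60%, SrO 12.29%, SiO2 37.81%

Intermediates are shown rounded to 4 significant digits on the page; the working math runs at full precision from first step to last — a single rounding completes every reported value — all derived quantities (glass mass, five oxide percentages, the yield, LOI, totals) are carried using the weight values per 142.8 g of glass in exact precision as given in either problem or answer.
Delivered oxide masses:
  ZrO2: 29.59·0.6707 = 19.85 g
  Al2O3: 16.12·0.6560 = 10.57 g
  MgO: 18.95·0.9849 + 69.96·0.3172 = 40.86 g
  SrO: 25.18·0.6974 = 17.56 g
  SiO2: 29.59·0.3283 + 69.96·0.6331 = 54.01 g
LOI: 18.95·0.01510 + 25.18·0.3026 + 29.59·0.001000 + 16.12·0.3440 + 69.96·0.04970 = 16.96 g
batch − LOI leaves glass = 159.8 − 16.96 = 142.8 g (= Σ oxide masses)
each wt % is 100 × oxide ÷ glass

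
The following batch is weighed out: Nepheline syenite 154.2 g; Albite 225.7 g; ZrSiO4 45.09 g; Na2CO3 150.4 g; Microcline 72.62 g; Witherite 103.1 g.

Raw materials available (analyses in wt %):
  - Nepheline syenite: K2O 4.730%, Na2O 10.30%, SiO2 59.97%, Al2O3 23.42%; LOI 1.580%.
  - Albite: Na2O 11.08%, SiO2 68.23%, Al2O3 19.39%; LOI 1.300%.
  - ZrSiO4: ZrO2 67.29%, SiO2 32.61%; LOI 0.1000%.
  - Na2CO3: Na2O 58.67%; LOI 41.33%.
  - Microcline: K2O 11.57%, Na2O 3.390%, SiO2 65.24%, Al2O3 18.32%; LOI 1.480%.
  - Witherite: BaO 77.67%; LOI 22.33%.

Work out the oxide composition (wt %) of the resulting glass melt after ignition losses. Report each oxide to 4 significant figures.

Glass mass = 659.4 g (batch 751.1 − LOI 91.67).
Composition: ZrO2 4.601%, K2O 2.380%, Na2O 19.96%, BaO 12.14%, SiO2 46.79%, Al2O3 14.13%

All arithmetic keeps exact precision all the way through; intermediates are displayed, with 4-significant-digit rounding, between the steps; each reported figure is rounded a single time. Derived quantities (the totals, ignition loss, glass mass, six oxide percentages, the yield) are rebuilt in full precision starting from the weights at 659.4 g of glass exactly as shown in either problem or answer.
Mass of each oxide from the mix:
  ZrO2: 45.09·0.6729 = 30.34 g
  K2O: 154.2·0.04730 + 72.62·0.1157 = 15.70 g
  Na2O: 154.2·0.1030 + 225.7·0.1108 + 150.4·0.5867 + 72.62·0.03390 = 131.6 g
  BaO: 103.1·0.7767 = 80.08 g
  SiO2: 154.2·0.5997 + 225.7·0.6823 + 45.09·0.3261 + 72.62·0.6524 = 308.5 g
  Al2O3: 154.2·0.2342 + 225.7·0.1939 + 72.62·0.1832 = 93.18 g
LOI: 154.2·0.01580 + 225.7·0.01300 + 45.09·0.001000 + 150.4·0.4133 + 72.62·0.01480 + 103.1·0.2233 = 91.67 g
Resulting glass, batch − LOI: 751.1 − 91.67 = 659.4 g (matching Σ of the oxides)
percent by weight: oxide/glass ×100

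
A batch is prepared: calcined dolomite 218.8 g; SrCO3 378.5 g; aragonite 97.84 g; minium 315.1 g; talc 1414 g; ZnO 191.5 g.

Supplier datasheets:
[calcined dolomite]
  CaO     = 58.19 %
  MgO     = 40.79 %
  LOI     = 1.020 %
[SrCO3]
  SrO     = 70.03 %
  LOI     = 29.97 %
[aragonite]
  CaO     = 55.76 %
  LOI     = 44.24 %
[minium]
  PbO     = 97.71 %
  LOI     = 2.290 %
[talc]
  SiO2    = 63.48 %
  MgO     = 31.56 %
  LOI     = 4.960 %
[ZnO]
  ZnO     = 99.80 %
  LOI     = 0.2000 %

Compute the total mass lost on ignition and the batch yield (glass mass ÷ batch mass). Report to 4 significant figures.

LOI loss = 236.7 g; glass = 2379 g; yield = 90.95%

Full precision is kept from start to finish. In-progress results appear rounded off to 4 significant digits in the printout — each reported figure is rounded exactly once; the derived quantities (the yield, totals, six oxide percentages, net glass mass, ignition loss) are recomputed in exact precision from the batch weights on 2379 g of glass exactly as printed in the question or the answer.
LOI of each material in turn:
  calcined dolomite: 218.8 × 0.01020 = 2.232 g
  SrCO3: 378.5 × 0.2997 = 113.4 g
  aragonite: 97.84 × 0.4424 = 43.28 g
  minium: 315.1 × 0.02290 = 7.216 g
  talc: 1414 × 0.04960 = 70.13 g
  ZnO: 191.5 × 0.002000 = 0.3830 g
Total LOI = 236.7 g
Glass = batch − LOI = 2616 − 236.7 = 2379 g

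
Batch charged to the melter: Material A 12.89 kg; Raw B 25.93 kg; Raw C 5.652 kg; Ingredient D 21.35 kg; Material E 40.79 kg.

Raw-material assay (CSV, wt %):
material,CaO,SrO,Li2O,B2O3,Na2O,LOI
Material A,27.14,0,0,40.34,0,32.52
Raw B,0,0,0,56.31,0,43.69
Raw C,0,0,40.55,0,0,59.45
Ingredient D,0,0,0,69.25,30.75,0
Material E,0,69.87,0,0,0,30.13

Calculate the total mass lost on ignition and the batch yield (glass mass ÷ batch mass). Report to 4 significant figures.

LOI loss = 31.17 kg; glass = 75.44 kg; yield = 70.76%

Working values are displayed, with 4-significant-figure rounding, when written out. All internal work holds exact precision at each step. Every reported value sees exactly one rounding — derived quantities are computed in full precision (yield, glass mass, totals, the five compositions, LOI) starting from the weights per 75.44 kg of glass, as given in the question or the answer.
Per-material ignition loss:
  Material A: 12.89 × 0.3252 = 4.192 kg
  Raw B: 25.93 × 0.4369 = 11.33 kg
  Raw C: 5.652 × 0.5945 = 3.360 kg
  Ingredient D: 21.35 × 0 = 0 kg
  Material E: 40.79 × 0.3013 = 12.29 kg
Total LOI = 31.17 kg
Glass = batch − LOI = 106.6 − 31.17 = 75.44 kg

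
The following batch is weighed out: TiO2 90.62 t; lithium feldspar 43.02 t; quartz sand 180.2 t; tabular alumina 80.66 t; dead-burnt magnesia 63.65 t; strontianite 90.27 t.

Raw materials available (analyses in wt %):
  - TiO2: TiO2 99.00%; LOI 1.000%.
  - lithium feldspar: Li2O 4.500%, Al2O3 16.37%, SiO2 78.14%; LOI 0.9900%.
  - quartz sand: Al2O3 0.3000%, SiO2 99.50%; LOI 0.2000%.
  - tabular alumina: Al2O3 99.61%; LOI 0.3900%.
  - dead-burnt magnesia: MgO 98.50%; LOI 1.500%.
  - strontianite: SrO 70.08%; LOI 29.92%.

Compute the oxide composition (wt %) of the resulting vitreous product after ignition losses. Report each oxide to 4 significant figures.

In-progress results are shown (rounded to 4 significant figures) between the steps; the working math keeps exact precision end to end — a single rounding completes every reported number. The derived quantities, which include six oxide percentages, the yield, net glass mass, the totals, LOI, are rebuilt at exact precision, as set out in question or answer, from the batch weights at 518.4 t of glass.
Oxide-by-oxide delivered mass:
  Li2O: 43.02·0.04500 = 1.936 t
  MgO: 63.65·0.9850 = 62.70 t
  TiO2: 90.62·0.9900 = 89.71 t
  Al2O3: 43.02·0.1637 + 180.2·0.003000 + 80.66·0.9961 = 87.93 t
  SiO2: 43.02·0.7814 + 180.2·0.9950 = 212.9 t
  SrO: 90.27·0.7008 = 63.26 t
LOI: 90.62·0.01000 + 43.02·0.009900 + 180.2·0.002000 + 80.66·0.003900 + 63.65·0.01500 + 90.27·0.2992 = 29.97 t
batch − LOI leaves glass = 548.4 − 29.97 = 518.4 t (equal to the oxide-mass sum)
each oxide over glass, ×100, is wt %

Glass mass = 518.4 t (batch 548.4 − LOI 29.97).
Composition: Li2O 0.3734%, MgO 12.09%, TiO2 17.30%, Al2O3 16.96%, SiO2 41.07%, SrO 12.20%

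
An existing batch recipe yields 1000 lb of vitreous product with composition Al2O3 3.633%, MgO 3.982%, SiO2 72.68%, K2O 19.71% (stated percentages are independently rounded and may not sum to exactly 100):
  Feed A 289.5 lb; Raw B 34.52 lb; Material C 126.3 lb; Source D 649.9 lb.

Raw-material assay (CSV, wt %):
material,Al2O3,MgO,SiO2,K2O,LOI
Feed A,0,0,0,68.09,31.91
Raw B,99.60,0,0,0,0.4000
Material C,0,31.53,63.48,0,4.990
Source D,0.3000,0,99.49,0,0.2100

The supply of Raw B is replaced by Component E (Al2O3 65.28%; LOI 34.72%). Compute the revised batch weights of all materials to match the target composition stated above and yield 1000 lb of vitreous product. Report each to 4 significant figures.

Revised batch per 1000 lb vitreous product:
  Feed A: 289.5 lb
  Component E: 52.67 lb
  Material C: 126.3 lb
  Source D: 649.9 lb
Total batch = 1118 lb; LOI loss = 118.3 lb

Working values are displayed (rounded to four significant digits) across the worked steps — the whole derivation runs at exact precision throughout; every reported value is rounded just once; the derived quantities, including glass mass, yield, the totals, four oxide percentages, ignition loss, are computed from the weighed amounts at 1000 lb of glass in full precision, as they appear in either problem or answer.
Target oxide masses per 1000 lb vitreous product:
  Al2O3: 3.633% × 1000 = 36.33 lb
  MgO: 3.982% × 1000 = 39.82 lb
  SiO2: 72.68% × 1000 = 726.8 lb
  K2O: 19.71% × 1000 = 197.1 lb
Mass-balance tally per oxide applying the batch weights above, under the basis named above (delivered sums recover each target net of answer rounding effects):
  Al2O3: 52.67·0.6528 + 649.9·0.003000 = 36.33 lb (target 36.33 lb)
  MgO: 126.3·0.3153 = 39.82 lb (target 39.82 lb)
  SiO2: 126.3·0.6348 + 649.9·0.9949 = 726.8 lb (target 726.8 lb)
  K2O: 289.5·0.6809 = 197.1 lb (target 197.1 lb)
Glass-mass closure: total batch − LOI = 1000 lb (targets for the oxides total 1000 lb; versus the stated basis of 1000 lb — gaps are rounding artifacts).
Batch total: Σ batch = 1118 lb; the LOI term Σ batch·LOI equals 118.3 lb; yield = glass ÷ total batch = 89.42%.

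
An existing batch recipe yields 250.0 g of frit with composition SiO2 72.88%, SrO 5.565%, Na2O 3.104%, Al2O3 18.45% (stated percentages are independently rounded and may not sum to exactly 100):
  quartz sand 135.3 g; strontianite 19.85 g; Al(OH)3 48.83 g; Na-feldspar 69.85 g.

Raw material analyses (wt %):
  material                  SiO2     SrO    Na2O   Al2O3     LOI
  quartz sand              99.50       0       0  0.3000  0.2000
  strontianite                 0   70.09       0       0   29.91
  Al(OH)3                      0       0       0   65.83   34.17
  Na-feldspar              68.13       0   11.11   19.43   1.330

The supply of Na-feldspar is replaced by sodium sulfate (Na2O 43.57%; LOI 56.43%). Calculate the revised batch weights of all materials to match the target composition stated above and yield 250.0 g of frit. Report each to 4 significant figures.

Revised batch per 250.0 g frit:
  quartz sand: 183.1 g
  strontianite: 19.85 g
  Al(OH)3: 69.23 g
  sodium sulfate: 17.81 g
Total batch = 290.0 g; LOI loss = 40.01 g

Full float precision is carried at each step — intermediates are printed (rounded to 4 significant figures) in the working. Every reported value takes exactly one rounding; all derived quantities, which include yield, ignition loss, four oxide percentages, the totals, net glass mass, are re-derived at full precision, precisely as stated by either problem or answer, from the batch weights for 250.0 g of glass.
Target oxide masses per 250.0 g frit:
  SiO2: 72.88% × 250.0 = 182.2 g
  SrO: 5.565% × 250.0 = 13.91 g
  Na2O: 3.104% × 250.0 = 7.760 g
  Al2O3: 18.45% × 250.0 = 46.12 g
Per-oxide balance check working from each reported weight, under the basis named above (sum by sum, the targets are met up to rounding of the answer):
  SiO2: 183.1·0.9950 = 182.2 g (target 182.2 g)
  SrO: 19.85·0.7009 = 13.91 g (target 13.91 g)
  Na2O: 17.81·0.4357 = 7.760 g (target 7.760 g)
  Al2O3: 183.1·0.003000 + 69.23·0.6583 = 46.12 g (target 46.12 g)
Glass-mass bookkeeping: batch Σ − ignition loss = 250.0 g (oxide target masses add up to 250.0 g; versus the stated basis of 250.0 g — differing by rounding only).
Batch grand total — Σ batch = 290.0 g; loss to ignition Σ batch·LOI = 40.01 g; yield = glass ÷ total batch = 86.20%.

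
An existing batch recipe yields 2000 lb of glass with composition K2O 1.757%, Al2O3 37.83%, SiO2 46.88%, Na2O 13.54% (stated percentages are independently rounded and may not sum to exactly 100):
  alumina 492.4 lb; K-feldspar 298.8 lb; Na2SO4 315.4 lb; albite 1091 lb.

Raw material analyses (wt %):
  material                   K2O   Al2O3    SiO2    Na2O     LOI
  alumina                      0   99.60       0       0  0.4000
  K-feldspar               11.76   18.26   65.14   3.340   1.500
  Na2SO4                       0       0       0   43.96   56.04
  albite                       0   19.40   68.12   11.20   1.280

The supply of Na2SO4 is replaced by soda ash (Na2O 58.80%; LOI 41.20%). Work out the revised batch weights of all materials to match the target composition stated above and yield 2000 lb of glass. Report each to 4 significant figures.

Each numeric step keeps exact precision through the solve; working values are printed, with 4-significant-digit rounding, in the printout. Every reported number takes exactly one rounding; the derived quantities are rebuilt using the weight values on 2000 lb of glass in exact precision (the four compositions, totals, yield, ignition loss, net glass mass) as given in the problem or answer text.
Oxide-by-oxide targets in 2000 lb glass:
  K2O: 1.757% × 2000 = 35.14 lb
  Al2O3: 37.83% × 2000 = 756.6 lb
  SiO2: 46.88% × 2000 = 937.6 lb
  Na2O: 13.54% × 2000 = 270.8 lb
Balance tally, oxide-wise, on the weights just shown, for the quoted basis mass (each sum matches its target mass net of answer rounding effects):
  K2O: 298.8·0.1176 = 35.14 lb (target 35.14 lb)
  Al2O3: 492.4·0.9960 + 298.8·0.1826 + 1091·0.1940 = 756.6 lb (target 756.6 lb)
  SiO2: 298.8·0.6514 + 1091·0.6812 = 937.8 lb (target 937.6 lb)
  Na2O: 298.8·0.03340 + 235.8·0.5880 + 1091·0.1120 = 270.8 lb (target 270.8 lb)
Glass-mass closure: batch Σ − ignition loss = 2000 lb (targets for the oxides total 2000 lb; against the stated basis, 2000 lb — deltas are rounding alone).
Whole-batch sum: Σ batch = 2118 lb; loss to ignition Σ batch·LOI = 117.6 lb; as yield: glass ÷ batch → 94.45%.

Revised batch per 2000 lb glass:
  alumina: 492.4 lb
  K-feldspar: 298.8 lb
  soda ash: 235.8 lb
  albite: 1091 lb
Total batch = 2118 lb; LOI loss = 117.6 lb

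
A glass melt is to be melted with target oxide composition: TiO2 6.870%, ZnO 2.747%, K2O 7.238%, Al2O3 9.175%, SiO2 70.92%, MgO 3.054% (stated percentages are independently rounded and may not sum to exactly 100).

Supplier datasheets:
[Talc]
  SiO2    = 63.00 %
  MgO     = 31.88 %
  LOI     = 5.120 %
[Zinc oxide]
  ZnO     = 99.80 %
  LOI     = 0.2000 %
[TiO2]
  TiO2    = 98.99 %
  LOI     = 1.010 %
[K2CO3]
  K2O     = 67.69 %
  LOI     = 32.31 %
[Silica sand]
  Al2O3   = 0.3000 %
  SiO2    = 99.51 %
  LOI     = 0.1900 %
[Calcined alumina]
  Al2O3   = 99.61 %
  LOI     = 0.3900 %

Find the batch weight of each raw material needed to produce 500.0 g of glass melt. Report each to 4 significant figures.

Batch per 500.0 g glass melt:
  Talc: 47.90 g
  Zinc oxide: 13.76 g
  TiO2: 34.70 g
  K2CO3: 53.46 g
  Silica sand: 326.0 g
  Calcined alumina: 45.07 g
Total batch = 520.9 g; LOI loss = 20.90 g; yield = 95.99%

All arithmetic keeps exact precision throughout; mid-chain values are displayed rounded off to 4 significant digits on the page — exactly one rounding is applied to every reported figure. All derived quantities (the six compositions, yield, ignition loss, the totals, net glass mass) are computed starting from the weights per 500.0 g of glass at full float precision, as they appear in the problem or answer text.
Target oxide masses per 500.0 g glass melt:
  TiO2: 6.870% × 500.0 = 34.35 g
  ZnO: 2.747% × 500.0 = 13.74 g
  K2O: 7.238% × 500.0 = 36.19 g
  Al2O3: 9.175% × 500.0 = 45.88 g
  SiO2: 70.92% × 500.0 = 354.6 g
  MgO: 3.054% × 500.0 = 15.27 g
Mass-balance tally per oxide working from each reported weight, relative to the basis at hand (target by target, the sums agree net of answer rounding effects):
  TiO2: 34.70·0.9899 = 34.35 g (target 34.35 g)
  ZnO: 13.76·0.9980 = 13.73 g (target 13.74 g)
  K2O: 53.46·0.6769 = 36.19 g (target 36.19 g)
  Al2O3: 326.0·0.003000 + 45.07·0.9961 = 45.87 g (target 45.88 g)
  SiO2: 47.90·0.6300 + 326.0·0.9951 = 354.6 g (target 354.6 g)
  MgO: 47.90·0.3188 = 15.27 g (target 15.27 g)
Glass mass check: batch Σ − ignition loss = 500.0 g (oxide target masses add up to 500.0 g; versus the stated basis of 500.0 g — gaps are rounding artifacts).
Batch total: Σ batch = 520.9 g; loss to ignition Σ batch·LOI = 20.90 g; the yield ratio, glass ÷ batch: 95.99%.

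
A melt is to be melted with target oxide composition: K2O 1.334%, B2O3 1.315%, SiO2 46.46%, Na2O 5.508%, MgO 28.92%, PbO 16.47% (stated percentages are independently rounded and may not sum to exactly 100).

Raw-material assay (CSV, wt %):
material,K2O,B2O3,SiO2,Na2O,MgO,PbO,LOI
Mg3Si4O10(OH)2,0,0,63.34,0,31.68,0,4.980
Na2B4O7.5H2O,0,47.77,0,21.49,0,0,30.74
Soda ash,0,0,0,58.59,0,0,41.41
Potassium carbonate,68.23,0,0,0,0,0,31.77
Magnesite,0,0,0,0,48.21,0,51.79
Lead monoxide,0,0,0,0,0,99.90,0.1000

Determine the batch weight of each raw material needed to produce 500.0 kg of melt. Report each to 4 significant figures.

Batch per 500.0 kg melt:
  Mg3Si4O10(OH)2: 366.8 kg
  Na2B4O7.5H2O: 13.76 kg
  Soda ash: 41.96 kg
  Potassium carbonate: 9.776 kg
  Magnesite: 58.94 kg
  Lead monoxide: 82.43 kg
Total batch = 573.7 kg; LOI loss = 73.59 kg; yield = 87.17%

Exact precision is kept from start to finish — the intermediate values are printed, rounded to four significant figures, across the worked steps. Each reported value receives exactly one rounding; all derived quantities are rebuilt at exact precision (the yield, the six compositions, the totals, ignition loss, glass mass) from the batch weights on 500.0 kg of glass, precisely as stated by either problem or answer.
Target oxide masses per 500.0 kg melt:
  K2O: 1.334% × 500.0 = 6.670 kg
  B2O3: 1.315% × 500.0 = 6.575 kg
  SiO2: 46.46% × 500.0 = 232.3 kg
  Na2O: 5.508% × 500.0 = 27.54 kg
  MgO: 28.92% × 500.0 = 144.6 kg
  PbO: 16.47% × 500.0 = 82.35 kg
Sums-versus-targets review using the reported weights, per the basis as stated (delivered sums recover each target given rounding of the digits):
  K2O: 9.776·0.6823 = 6.670 kg (target 6.670 kg)
  B2O3: 13.76·0.4777 = 6.573 kg (target 6.575 kg)
  SiO2: 366.8·0.6334 = 232.3 kg (target 232.3 kg)
  Na2O: 13.76·0.2149 + 41.96·0.5859 = 27.54 kg (target 27.54 kg)
  MgO: 366.8·0.3168 + 58.94·0.4821 = 144.6 kg (target 144.6 kg)
  PbO: 82.43·0.9990 = 82.35 kg (target 82.35 kg)
Mass balance on the glass: whole batch net of LOI = 500.1 kg (oxide target masses add up to 500.0 kg; the stated basis being 500.0 kg — deltas are rounding alone).
Summing the batch: Σ batch = 573.7 kg; loss to ignition Σ batch·LOI = 73.59 kg; yield = glass ÷ total batch = 87.17%.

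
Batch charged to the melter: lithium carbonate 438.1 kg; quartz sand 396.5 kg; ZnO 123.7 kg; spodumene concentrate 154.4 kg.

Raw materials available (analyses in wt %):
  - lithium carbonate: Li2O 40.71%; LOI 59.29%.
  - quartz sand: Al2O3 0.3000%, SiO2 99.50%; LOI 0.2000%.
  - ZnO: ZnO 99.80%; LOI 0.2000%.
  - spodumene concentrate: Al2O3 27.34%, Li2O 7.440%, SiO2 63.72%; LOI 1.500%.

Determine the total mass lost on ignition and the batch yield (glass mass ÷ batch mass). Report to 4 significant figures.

The intermediate values are rounded off to 4 significant figures as shown. Every computation maintains full precision in all steps — each reported value takes just one rounding — all derived quantities, which include four oxide percentages, yield, the totals, glass mass, ignition loss, are rebuilt at full float precision, as written in problem or answer, starting from the weights for 849.6 kg of glass.
LOI of each material in turn:
  lithium carbonate: 438.1 × 0.5929 = 259.7 kg
  quartz sand: 396.5 × 0.002000 = 0.7930 kg
  ZnO: 123.7 × 0.002000 = 0.2474 kg
  spodumene concentrate: 154.4 × 0.01500 = 2.316 kg
Total LOI = 263.1 kg
Glass = batch − LOI = 1113 − 263.1 = 849.6 kg

LOI loss = 263.1 kg; glass = 849.6 kg; yield = 76.35%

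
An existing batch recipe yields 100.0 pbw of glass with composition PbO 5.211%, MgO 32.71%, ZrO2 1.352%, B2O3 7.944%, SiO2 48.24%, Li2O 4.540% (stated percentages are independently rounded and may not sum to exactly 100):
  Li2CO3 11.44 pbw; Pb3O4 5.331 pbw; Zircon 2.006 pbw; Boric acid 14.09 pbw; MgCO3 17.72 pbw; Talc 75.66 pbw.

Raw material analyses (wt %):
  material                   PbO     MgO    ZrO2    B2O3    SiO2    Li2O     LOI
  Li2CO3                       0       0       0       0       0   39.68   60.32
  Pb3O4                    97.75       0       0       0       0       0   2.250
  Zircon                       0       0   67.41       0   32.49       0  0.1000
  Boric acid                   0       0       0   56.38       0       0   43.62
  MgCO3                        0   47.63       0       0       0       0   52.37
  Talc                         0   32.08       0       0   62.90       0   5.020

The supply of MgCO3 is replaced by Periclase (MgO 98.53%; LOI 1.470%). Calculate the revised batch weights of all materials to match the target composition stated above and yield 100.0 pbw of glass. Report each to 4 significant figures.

Revised batch per 100.0 pbw glass:
  Li2CO3: 11.44 pbw
  Pb3O4: 5.331 pbw
  Zircon: 2.006 pbw
  Boric acid: 14.09 pbw
  Periclase: 8.565 pbw
  Talc: 75.66 pbw
Total batch = 117.1 pbw; LOI loss = 17.09 pbw

Every computation holds full precision through every step — mid-chain values appear rounded to four significant digits at each printed step — each reported result is rounded only once. Derived quantities, which include ignition loss, six oxide percentages, net glass mass, yield, totals, are computed in full float precision, exactly as shown in question or answer, using the weight values for 100.0 pbw of glass.
Oxide-by-oxide targets in 100.0 pbw glass:
  PbO: 5.211% × 100.0 = 5.211 pbw
  MgO: 32.71% × 100.0 = 32.71 pbw
  ZrO2: 1.352% × 100.0 = 1.352 pbw
  B2O3: 7.944% × 100.0 = 7.944 pbw
  SiO2: 48.24% × 100.0 = 48.24 pbw
  Li2O: 4.540% × 100.0 = 4.540 pbw
Checking each oxide sum per the reported batch figures, for the quoted basis mass (sum by sum, the targets are met given rounding of the digits):
  PbO: 5.331·0.9775 = 5.211 pbw (target 5.211 pbw)
  MgO: 8.565·0.9853 + 75.66·0.3208 = 32.71 pbw (target 32.71 pbw)
  ZrO2: 2.006·0.6741 = 1.352 pbw (target 1.352 pbw)
  B2O3: 14.09·0.5638 = 7.944 pbw (target 7.944 pbw)
  SiO2: 2.006·0.3249 + 75.66·0.6290 = 48.24 pbw (target 48.24 pbw)
  Li2O: 11.44·0.3968 = 4.539 pbw (target 4.540 pbw)
Glass-mass closure: batch total minus LOI = 100.0 pbw (the targets, summed, come to 100.0 pbw; the stated basis being 100.0 pbw — differing by rounding only).
Summing the batch: Σ batch = 117.1 pbw; LOI removed, Σ of batch·LOI: 17.09 pbw; yield = glass ÷ total batch = 85.40%.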